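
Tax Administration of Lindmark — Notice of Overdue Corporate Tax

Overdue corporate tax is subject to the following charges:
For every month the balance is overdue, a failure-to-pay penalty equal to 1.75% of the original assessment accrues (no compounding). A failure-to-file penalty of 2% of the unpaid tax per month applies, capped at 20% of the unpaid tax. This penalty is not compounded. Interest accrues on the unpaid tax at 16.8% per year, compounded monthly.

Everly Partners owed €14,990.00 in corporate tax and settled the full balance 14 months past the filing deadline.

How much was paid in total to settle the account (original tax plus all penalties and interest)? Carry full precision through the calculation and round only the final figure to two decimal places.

€24,881.52

Failure-to-file: 14 × 2% × €14,990.00 = €4,197.20, capped at 20% × €14,990.00 = €2,998.00
Failure-to-pay penalty = 1.75% × €14,990.00 × 14 mo = €3,672.55
Interest (16.8%/yr ÷ 12 = 1.4%/month): €14,990.00 × ((1 + 0.014)^14 − 1) = €3,220.9668…
Total = €14,990.00 + €6,670.5500 + €3,220.9668… = €24,881.52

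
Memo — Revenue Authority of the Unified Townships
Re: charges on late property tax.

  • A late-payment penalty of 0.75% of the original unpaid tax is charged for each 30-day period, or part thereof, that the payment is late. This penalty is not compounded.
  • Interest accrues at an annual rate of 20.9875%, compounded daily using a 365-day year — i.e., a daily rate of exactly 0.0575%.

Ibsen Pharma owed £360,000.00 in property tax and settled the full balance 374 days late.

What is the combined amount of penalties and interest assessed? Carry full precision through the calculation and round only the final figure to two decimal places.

£121,445.01

Penalty periods: ⌈374/30⌉ = 13; penalty = 13 × 0.75% × £360,000.00 = £35,100.00
Interest: £360,000.00 × ((1 + 0.000575)^374 − 1) = £360,000.00 × 0.23984726… = £86,345.0146…
Penalties + interest = £35,100.0000 + £86,345.0146… = £121,445.01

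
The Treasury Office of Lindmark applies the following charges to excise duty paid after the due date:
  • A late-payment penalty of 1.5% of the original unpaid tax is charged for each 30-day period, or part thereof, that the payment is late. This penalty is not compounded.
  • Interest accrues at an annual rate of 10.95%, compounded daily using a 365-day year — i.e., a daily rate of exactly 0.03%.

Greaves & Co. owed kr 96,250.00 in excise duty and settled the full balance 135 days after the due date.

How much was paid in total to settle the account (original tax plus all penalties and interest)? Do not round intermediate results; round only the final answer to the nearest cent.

Penalty periods: ⌈135/30⌉ = 5; penalty = 5 × 1.5% × kr 96,250.00 = kr 7,218.75
Interest: kr 96,250.00 × ((1 + 0.0003)^135 − 1) = kr 96,250.00 × 0.04132498… = kr 3,977.5298…
Total = kr 96,250.00 + kr 7,218.7500 + kr 3,977.5298… = kr 107,446.28

kr 107,446.28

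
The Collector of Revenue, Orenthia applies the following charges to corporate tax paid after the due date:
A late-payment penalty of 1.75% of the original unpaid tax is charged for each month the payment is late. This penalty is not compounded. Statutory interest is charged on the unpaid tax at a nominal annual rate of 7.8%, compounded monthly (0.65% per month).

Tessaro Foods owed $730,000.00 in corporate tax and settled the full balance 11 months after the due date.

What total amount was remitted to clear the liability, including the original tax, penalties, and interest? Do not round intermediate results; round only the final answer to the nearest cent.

Late-payment penalty = 1.75% × $730,000.00 × 11 mo = $140,525.00
Interest: $730,000.00 × ((1 + 0.0065)^11 − 1) = $730,000.00 × 0.0738697… = $53,924.8500…
Total = $730,000.00 + $140,525.0000 + $53,924.8500… = $924,449.85

$924,449.85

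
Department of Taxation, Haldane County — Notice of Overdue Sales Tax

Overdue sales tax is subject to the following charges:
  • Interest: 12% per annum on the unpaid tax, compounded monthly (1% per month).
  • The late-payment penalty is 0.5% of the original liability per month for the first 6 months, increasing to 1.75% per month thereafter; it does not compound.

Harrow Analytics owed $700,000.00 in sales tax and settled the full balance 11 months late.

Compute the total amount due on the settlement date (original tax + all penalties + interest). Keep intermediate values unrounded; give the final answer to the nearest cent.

Penalty, months 1–6: 6 × 0.5% × $700,000.00 = $21,000.00
Penalty, months 7–11: 5 × 1.75% × $700,000.00 = $61,250.00
Interest: $700,000.00 × ((1 + 0.01)^11 − 1) = $700,000.00 × 0.1156683… = $80,967.8427…
Total = $700,000.00 + $82,250.0000 + $80,967.8427… = $863,217.84

$863,217.84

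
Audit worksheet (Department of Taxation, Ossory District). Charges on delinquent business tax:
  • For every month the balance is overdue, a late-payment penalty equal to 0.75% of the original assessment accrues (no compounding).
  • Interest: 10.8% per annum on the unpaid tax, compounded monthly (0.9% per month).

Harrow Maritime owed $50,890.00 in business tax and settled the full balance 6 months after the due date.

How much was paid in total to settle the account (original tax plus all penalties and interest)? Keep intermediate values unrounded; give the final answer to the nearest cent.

Late-payment penalty: 6 × 0.75% × $50,890.00 = $2,290.05
Interest: $50,890.00 × ((1 + 0.009)^6 − 1) = $50,890.00 × 0.0552297… = $2,810.6384…
Total = $50,890.00 + $2,290.0500 + $2,810.6384… = $55,990.69

$55,990.69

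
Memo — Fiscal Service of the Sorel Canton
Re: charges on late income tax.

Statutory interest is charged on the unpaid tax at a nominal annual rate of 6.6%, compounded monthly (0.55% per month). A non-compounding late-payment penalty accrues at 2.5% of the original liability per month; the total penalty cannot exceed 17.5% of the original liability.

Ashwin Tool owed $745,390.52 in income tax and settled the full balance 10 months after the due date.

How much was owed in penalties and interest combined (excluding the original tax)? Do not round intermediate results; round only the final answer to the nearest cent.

Penalty (uncapped): 10 × 2.5% × $745,390.52 = $186,347.63; cap = 17.5% × $745,390.52 = $130,443.34… → penalty = $130,443.34…
Interest: $745,390.52 × ((1 + 0.0055)^10 − 1) = $745,390.52 × 0.0563814… = $42,026.1674…
Penalties + interest = $130,443.3410 + $42,026.1674… = $172,469.51

$172,469.51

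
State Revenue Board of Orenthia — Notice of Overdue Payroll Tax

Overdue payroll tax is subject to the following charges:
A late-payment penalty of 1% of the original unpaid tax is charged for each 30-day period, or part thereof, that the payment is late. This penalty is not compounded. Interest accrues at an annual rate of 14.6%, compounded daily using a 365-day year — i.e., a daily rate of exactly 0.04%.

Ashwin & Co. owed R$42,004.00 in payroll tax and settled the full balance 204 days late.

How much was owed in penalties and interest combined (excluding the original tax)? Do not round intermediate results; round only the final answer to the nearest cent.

Penalty periods: ⌈204/30⌉ = 7; penalty = 7 × 1% × R$42,004.00 = R$2,940.28
Interest: R$42,004.00 × ((1 + 0.0004)^204 − 1) = R$42,004.00 × 0.08500401… = R$3,570.5085…
Penalties + interest = R$2,940.2800 + R$3,570.5085… = R$6,510.79

R$6,510.79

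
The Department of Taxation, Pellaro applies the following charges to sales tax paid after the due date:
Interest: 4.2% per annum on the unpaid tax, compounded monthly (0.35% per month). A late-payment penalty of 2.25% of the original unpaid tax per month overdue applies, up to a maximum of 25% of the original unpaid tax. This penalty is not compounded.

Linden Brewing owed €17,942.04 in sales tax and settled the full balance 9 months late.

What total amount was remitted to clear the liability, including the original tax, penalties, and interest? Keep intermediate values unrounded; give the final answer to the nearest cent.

Penalty: 9 × 2.25% × €17,942.04 = €3,633.26… (below the 25% cap of €4,485.51)
Interest: €17,942.04 × ((1 + 0.0035)^9 − 1) = €17,942.04 × 0.0319446… = €573.1517…
Total = €17,942.04 + €3,633.2631 + €573.1517… = €22,148.45

€22,148.45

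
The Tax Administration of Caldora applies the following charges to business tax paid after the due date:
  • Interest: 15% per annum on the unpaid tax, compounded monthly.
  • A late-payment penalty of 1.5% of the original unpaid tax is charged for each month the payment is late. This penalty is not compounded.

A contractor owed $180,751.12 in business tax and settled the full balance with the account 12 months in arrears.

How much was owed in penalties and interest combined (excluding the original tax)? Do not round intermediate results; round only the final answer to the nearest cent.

$61,591.76

Late-payment penalty = 1.5% × $180,751.12 × 12 mo = $32,535.20…
Interest (15%/yr ÷ 12 = 1.25%/month): $180,751.12 × ((1 + 0.0125)^12 − 1) = $29,056.5591…
Penalties + interest = $32,535.2016 + $29,056.5591… = $61,591.76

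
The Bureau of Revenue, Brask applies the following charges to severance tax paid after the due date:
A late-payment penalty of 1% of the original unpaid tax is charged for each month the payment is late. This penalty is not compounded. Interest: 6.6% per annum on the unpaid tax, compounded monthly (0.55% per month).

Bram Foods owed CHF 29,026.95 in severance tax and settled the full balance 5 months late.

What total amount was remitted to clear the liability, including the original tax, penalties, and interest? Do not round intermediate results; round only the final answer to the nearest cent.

CHF 31,285.37

Late-payment penalty: 5 × 1% × CHF 29,026.95 = CHF 1,451.35…
Interest: CHF 29,026.95 × ((1 + 0.0055)^5 − 1) = CHF 29,026.95 × 0.0278042… = CHF 807.0702…
Total = CHF 29,026.95 + CHF 1,451.3475 + CHF 807.0702… = CHF 31,285.37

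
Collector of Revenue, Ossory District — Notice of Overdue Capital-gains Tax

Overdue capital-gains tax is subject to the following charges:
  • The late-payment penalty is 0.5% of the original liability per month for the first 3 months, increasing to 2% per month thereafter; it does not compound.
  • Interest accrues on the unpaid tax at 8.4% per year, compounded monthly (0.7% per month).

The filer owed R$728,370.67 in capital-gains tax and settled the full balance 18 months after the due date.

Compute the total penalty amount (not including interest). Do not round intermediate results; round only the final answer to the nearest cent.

R$229,436.76

Penalty, months 1–3: 3 × 0.5% × R$728,370.67 = R$10,925.56…
Penalty, months 4–18: 15 × 2% × R$728,370.67 = R$218,511.20…
Total penalty = R$10,925.56… + R$218,511.20… = R$229,436.76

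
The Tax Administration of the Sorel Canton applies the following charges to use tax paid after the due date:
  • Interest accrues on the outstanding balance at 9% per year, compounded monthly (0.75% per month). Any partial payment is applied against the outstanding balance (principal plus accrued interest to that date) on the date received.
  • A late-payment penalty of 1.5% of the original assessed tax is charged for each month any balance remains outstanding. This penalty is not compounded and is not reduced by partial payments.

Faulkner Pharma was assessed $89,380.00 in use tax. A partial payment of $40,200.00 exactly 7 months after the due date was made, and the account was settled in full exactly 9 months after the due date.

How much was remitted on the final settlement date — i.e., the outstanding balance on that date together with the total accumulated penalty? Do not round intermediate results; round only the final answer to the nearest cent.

Balance at month 7: $89,380.0000 × (1 + 0.0075)^7 = $94,179.3598…
After $40,200.00 payment: $94,179.3598… − $40,200.00 = $53,979.3598…
Balance at month 9: $53,979.3598… × (1 + 0.0075)^2 = $54,792.0866…
Penalty: 9 × 1.5% × $89,380.00 = $12,066.30
Final settlement = outstanding balance + penalty = $54,792.0866… + $12,066.30 = $66,858.39

$66,858.39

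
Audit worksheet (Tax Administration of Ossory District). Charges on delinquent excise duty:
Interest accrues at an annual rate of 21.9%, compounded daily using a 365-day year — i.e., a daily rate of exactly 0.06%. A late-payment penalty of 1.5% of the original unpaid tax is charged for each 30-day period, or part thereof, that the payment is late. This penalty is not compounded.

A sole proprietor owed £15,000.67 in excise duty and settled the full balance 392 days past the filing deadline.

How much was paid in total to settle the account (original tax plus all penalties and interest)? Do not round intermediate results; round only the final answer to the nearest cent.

Penalty periods: ⌈392/30⌉ = 14; penalty = 14 × 1.5% × £15,000.67 = £3,150.14…
Interest: £15,000.67 × ((1 + 0.0006)^392 − 1) = £15,000.67 × 0.26507254… = £3,976.2658…
Total = £15,000.67 + £3,150.1407 + £3,976.2658… = £22,127.08

£22,127.08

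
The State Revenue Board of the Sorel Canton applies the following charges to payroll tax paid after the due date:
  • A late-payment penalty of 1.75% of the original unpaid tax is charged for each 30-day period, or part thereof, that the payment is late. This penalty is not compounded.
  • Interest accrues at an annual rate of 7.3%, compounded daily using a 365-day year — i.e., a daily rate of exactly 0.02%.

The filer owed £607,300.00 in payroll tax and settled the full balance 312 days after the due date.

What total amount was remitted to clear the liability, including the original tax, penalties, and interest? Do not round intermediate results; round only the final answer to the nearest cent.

£763,304.06

Penalty periods: ⌈312/30⌉ = 11; penalty = 11 × 1.75% × £607,300.00 = £116,905.25
Interest: £607,300.00 × ((1 + 0.0002)^312 − 1) = £607,300.00 × 0.06438137… = £39,098.8084…
Total = £607,300.00 + £116,905.2500 + £39,098.8084… = £763,304.06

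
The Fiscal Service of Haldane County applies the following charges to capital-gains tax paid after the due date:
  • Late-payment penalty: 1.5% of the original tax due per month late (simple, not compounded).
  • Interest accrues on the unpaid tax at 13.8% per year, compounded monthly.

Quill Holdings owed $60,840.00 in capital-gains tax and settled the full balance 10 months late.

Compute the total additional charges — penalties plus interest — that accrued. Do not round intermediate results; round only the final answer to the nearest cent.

Late-payment penalty = 1.5% × $60,840.00 × 10 mo = $9,126.00
Interest (13.8%/yr ÷ 12 = 1.15%/month): $60,840.00 × ((1 + 0.0115)^10 − 1) = $7,370.0042…
Penalties + interest = $9,126.0000 + $7,370.0042… = $16,496.00

$16,496.00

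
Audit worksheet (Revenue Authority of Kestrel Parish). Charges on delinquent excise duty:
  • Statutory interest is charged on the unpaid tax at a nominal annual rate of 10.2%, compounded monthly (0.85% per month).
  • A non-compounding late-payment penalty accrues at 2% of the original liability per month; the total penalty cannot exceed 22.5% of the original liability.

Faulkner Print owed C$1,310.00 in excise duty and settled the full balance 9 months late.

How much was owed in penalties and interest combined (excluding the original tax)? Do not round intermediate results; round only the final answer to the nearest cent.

C$339.49

Penalty: 9 × 2% × C$1,310.00 = C$235.80 (below the 22.5% cap of C$294.75)
Interest: C$1,310.00 × ((1 + 0.0085)^9 − 1) = C$1,310.00 × 0.0791532… = C$103.6908…
Penalties + interest = C$235.8000 + C$103.6908… = C$339.49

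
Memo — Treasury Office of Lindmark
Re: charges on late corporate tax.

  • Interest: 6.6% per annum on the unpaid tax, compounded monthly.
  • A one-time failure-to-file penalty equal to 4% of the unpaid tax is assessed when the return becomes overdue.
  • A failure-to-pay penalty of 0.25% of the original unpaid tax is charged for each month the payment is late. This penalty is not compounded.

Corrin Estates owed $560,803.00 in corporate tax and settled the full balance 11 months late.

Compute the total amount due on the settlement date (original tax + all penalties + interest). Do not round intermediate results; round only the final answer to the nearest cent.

Failure-to-file penalty: 4% × $560,803.00 = $22,432.12
Failure-to-pay penalty: 11 × 0.25% × $560,803.00 = $15,422.08…
Interest (6.6%/yr ÷ 12 = 0.55%/month): $560,803.00 × ((1 + 0.0055)^11 − 1) = $34,877.1832…
Total = $560,803.00 + $37,854.2025 + $34,877.1832… = $633,534.39

$633,534.39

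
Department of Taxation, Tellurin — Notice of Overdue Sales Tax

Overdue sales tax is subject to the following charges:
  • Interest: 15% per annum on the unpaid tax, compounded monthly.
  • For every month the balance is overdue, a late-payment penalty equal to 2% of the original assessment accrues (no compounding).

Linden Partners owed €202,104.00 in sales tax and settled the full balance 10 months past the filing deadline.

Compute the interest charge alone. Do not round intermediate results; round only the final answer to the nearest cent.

€26,732.46

Interest (15%/yr ÷ 12 = 1.25%/month): €202,104.00 × ((1 + 0.0125)^10 − 1) = €26,732.4638…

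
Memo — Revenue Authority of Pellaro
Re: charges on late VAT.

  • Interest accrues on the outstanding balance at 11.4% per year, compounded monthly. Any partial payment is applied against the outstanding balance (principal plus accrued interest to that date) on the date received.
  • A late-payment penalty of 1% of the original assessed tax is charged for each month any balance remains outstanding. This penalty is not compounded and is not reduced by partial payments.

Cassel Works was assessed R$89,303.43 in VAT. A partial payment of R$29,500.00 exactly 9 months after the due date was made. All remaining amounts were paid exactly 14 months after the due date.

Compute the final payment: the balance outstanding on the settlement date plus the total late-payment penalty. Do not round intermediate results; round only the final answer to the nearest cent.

R$83,517.18

Monthly rate = 11.4% ÷ 12 = 0.95%
Balance at month 9: R$89,303.4300 × (1 + 0.0095)^9 = R$97,235.5442…
After R$29,500.00 payment: R$97,235.5442… − R$29,500.00 = R$67,735.5442…
Balance at month 14: R$67,735.5442… × (1 + 0.0095)^5 = R$71,014.6974…
Penalty: 14 × 1% × R$89,303.43 = R$12,502.48…
Final settlement = outstanding balance + penalty = R$71,014.6974… + R$12,502.48… = R$83,517.18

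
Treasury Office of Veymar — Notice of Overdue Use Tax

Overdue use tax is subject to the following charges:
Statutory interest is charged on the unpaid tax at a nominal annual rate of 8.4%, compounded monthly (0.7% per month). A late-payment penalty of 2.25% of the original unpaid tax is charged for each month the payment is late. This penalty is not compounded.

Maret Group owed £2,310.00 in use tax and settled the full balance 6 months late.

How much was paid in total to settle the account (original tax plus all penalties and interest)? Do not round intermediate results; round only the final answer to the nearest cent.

Late-payment penalty: 6 × 2.25% × £2,310.00 = £311.85
Interest: £2,310.00 × ((1 + 0.007)^6 − 1) = £2,310.00 × 0.0427419… = £98.7338…
Total = £2,310.00 + £311.8500 + £98.7338… = £2,720.58

£2,720.58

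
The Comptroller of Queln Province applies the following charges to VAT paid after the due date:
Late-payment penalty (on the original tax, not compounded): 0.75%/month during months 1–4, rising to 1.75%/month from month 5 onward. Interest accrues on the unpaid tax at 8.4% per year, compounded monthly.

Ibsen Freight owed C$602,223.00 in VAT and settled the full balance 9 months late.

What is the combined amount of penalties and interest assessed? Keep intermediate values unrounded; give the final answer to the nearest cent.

C$109,781.11

Penalty, months 1–4: 4 × 0.75% × C$602,223.00 = C$18,066.69
Penalty, months 5–9: 5 × 1.75% × C$602,223.00 = C$52,694.51…
Interest (8.4%/yr ÷ 12 = 0.7%/month): C$602,223.00 × ((1 + 0.007)^9 − 1) = C$39,019.9051…
Penalties + interest = C$70,761.2025 + C$39,019.9051… = C$109,781.11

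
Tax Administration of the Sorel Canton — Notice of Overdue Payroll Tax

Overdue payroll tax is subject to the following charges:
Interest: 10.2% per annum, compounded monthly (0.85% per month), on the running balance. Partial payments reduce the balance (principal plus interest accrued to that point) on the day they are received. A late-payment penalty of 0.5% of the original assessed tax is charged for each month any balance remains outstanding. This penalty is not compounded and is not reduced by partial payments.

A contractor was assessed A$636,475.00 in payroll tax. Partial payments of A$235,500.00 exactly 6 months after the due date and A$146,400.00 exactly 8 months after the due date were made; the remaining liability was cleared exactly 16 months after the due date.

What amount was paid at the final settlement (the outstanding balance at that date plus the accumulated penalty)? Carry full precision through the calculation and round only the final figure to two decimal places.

Balance at month 6: A$636,475.0000 × (1 + 0.0085)^6 = A$669,632.8723…
After A$235,500.00 payment: A$669,632.8723… − A$235,500.00 = A$434,132.8723…
Balance at month 8: A$434,132.8723… × (1 + 0.0085)^2 = A$441,544.4972…
After A$146,400.00 payment: A$441,544.4972… − A$146,400.00 = A$295,144.4972…
Balance at month 16: A$295,144.4972… × (1 + 0.0085)^8 = A$315,821.6592…
Penalty: 16 × 0.5% × A$636,475.00 = A$50,918.00
Final settlement = outstanding balance + penalty = A$315,821.6592… + A$50,918.00 = A$366,739.66

A$366,739.66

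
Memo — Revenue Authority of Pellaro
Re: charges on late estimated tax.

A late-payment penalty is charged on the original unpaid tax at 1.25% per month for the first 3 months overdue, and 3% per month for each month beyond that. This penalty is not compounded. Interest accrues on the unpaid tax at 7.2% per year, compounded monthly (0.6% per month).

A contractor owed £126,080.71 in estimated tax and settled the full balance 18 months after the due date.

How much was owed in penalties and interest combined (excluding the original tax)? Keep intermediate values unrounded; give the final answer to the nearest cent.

Penalty, months 1–3: 3 × 1.25% × £126,080.71 = £4,728.03…
Penalty, months 4–18: 15 × 3% × £126,080.71 = £56,736.32…
Interest: £126,080.71 × ((1 + 0.006)^18 − 1) = £126,080.71 × 0.1136883… = £14,333.9002…
Penalties + interest = £61,464.3461… + £14,333.9002… = £75,798.25

£75,798.25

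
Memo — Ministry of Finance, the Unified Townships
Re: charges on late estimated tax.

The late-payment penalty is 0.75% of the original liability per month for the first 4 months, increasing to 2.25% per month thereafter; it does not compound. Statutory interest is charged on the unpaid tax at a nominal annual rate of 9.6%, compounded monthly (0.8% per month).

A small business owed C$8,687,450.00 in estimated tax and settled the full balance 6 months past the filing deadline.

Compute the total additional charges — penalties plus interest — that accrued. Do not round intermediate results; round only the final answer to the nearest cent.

Penalty, months 1–4: 4 × 0.75% × C$8,687,450.00 = C$260,623.50
Penalty, months 5–6: 2 × 2.25% × C$8,687,450.00 = C$390,935.25
Interest: C$8,687,450.00 × ((1 + 0.008)^6 − 1) = C$8,687,450.00 × 0.0489703… = C$425,427.0470…
Penalties + interest = C$651,558.7500 + C$425,427.0470… = C$1,076,985.80

C$1,076,985.80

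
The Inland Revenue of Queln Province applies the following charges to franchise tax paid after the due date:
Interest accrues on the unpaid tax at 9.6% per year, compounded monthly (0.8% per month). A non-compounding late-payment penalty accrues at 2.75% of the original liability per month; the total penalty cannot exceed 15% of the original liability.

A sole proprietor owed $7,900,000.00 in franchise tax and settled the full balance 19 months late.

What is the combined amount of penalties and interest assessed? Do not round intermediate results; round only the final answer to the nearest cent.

$2,476,305.50

Penalty (uncapped): 19 × 2.75% × $7,900,000.00 = $4,127,750.00; cap = 15% × $7,900,000.00 = $1,185,000.00 → penalty = $1,185,000.00
Interest: $7,900,000.00 × ((1 + 0.008)^19 − 1) = $7,900,000.00 × 0.1634564… = $1,291,305.4995…
Penalties + interest = $1,185,000.0000 + $1,291,305.4995… = $2,476,305.50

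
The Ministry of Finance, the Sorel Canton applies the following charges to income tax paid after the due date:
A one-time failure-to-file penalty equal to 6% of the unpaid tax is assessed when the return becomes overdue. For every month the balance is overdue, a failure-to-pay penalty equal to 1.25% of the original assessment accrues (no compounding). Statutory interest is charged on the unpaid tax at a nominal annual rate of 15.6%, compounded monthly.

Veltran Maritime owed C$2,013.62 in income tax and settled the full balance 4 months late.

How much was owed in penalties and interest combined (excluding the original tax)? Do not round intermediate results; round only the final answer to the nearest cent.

Failure-to-file penalty: 6% × C$2,013.62 = C$120.82…
Failure-to-pay penalty: 4 × 1.25% × C$2,013.62 = C$100.68…
Interest (15.6%/yr ÷ 12 = 1.3%/month): C$2,013.62 × ((1 + 0.013)^4 − 1) = C$106.7678…
Penalties + interest = C$221.4982 + C$106.7678… = C$328.27

C$328.27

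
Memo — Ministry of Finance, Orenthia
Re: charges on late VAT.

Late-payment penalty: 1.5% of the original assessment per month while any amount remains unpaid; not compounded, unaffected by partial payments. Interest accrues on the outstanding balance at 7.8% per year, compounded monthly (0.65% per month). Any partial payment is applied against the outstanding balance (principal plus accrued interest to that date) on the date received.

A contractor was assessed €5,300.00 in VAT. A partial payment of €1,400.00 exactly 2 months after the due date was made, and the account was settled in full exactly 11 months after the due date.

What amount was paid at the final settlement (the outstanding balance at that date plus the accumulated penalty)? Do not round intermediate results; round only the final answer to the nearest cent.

€5,081.95

Balance at month 2: €5,300.0000 × (1 + 0.0065)^2 = €5,369.1239…
After €1,400.00 payment: €5,369.1239… − €1,400.00 = €3,969.1239…
Balance at month 11: €3,969.1239… × (1 + 0.0065)^9 = €4,207.4472…
Penalty: 11 × 1.5% × €5,300.00 = €874.50
Final settlement = outstanding balance + penalty = €4,207.4472… + €874.50 = €5,081.95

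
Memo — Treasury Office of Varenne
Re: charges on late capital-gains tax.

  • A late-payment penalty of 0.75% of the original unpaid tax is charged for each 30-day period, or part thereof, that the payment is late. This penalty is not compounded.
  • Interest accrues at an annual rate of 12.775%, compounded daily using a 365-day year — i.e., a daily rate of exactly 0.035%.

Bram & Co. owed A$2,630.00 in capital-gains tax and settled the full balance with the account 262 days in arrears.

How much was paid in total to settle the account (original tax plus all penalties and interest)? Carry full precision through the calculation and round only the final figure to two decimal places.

Penalty periods: ⌈262/30⌉ = 9; penalty = 9 × 0.75% × A$2,630.00 = A$177.53…
Interest: A$2,630.00 × ((1 + 0.00035)^262 − 1) = A$2,630.00 × 0.09601838… = A$252.5283…
Total = A$2,630.00 + A$177.5250 + A$252.5283… = A$3,060.05

A$3,060.05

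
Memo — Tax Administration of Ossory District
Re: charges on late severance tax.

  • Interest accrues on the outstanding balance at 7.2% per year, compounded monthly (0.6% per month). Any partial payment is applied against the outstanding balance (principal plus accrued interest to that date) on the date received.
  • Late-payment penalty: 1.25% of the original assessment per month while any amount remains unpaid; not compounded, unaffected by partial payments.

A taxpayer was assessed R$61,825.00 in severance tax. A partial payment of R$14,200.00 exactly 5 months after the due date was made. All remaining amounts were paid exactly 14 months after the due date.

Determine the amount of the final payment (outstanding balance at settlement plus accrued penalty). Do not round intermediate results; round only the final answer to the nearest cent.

R$63,059.69

Balance at month 5: R$61,825.0000 × (1 + 0.006)^5 = R$63,702.1409…
After R$14,200.00 payment: R$63,702.1409… − R$14,200.00 = R$49,502.1409…
Balance at month 14: R$49,502.1409… × (1 + 0.006)^9 = R$52,240.3176…
Penalty: 14 × 1.25% × R$61,825.00 = R$10,819.38…
Final settlement = outstanding balance + penalty = R$52,240.3176… + R$10,819.38… = R$63,059.69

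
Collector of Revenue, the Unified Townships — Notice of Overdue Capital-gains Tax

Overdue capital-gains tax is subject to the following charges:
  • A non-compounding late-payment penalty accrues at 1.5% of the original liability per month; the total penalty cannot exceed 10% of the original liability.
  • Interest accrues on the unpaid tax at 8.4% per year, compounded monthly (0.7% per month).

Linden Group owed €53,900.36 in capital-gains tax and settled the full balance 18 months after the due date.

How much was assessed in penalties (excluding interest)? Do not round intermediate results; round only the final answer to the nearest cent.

€5,390.04

Penalty (uncapped): 18 × 1.5% × €53,900.36 = €14,553.10…; cap = 10% × €53,900.36 = €5,390.04… → penalty = €5,390.04…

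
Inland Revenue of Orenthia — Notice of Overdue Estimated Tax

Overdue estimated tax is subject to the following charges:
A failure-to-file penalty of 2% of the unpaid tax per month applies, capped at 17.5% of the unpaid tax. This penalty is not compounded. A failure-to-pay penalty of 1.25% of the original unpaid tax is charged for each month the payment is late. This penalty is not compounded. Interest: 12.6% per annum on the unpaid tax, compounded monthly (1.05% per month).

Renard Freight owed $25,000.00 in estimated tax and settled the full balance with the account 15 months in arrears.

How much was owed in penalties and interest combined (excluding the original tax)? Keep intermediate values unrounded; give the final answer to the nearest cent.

$13,303.00

Failure-to-file: 15 × 2% × $25,000.00 = $7,500.00, capped at 17.5% × $25,000.00 = $4,375.00
Failure-to-pay penalty = 1.25% × $25,000.00 × 15 mo = $4,687.50
Interest: $25,000.00 × ((1 + 0.0105)^15 − 1) = $25,000.00 × 0.1696200… = $4,240.4988…
Penalties + interest = $9,062.5000 + $4,240.4988… = $13,303.00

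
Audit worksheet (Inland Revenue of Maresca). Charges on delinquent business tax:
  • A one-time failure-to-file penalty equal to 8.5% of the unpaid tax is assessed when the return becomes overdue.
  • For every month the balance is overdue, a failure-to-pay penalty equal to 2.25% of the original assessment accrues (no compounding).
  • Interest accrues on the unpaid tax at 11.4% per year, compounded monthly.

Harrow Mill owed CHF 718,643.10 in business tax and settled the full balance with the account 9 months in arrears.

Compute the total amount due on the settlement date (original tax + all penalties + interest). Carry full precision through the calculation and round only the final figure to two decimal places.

CHF 989,084.35

Failure-to-file penalty: 8.5% × CHF 718,643.10 = CHF 61,084.66…
Failure-to-pay penalty = 2.25% × CHF 718,643.10 × 9 mo = CHF 145,525.23…
Interest (11.4%/yr ÷ 12 = 0.95%/month): CHF 718,643.10 × ((1 + 0.0095)^9 − 1) = CHF 63,831.3574…
Total = CHF 718,643.10 + CHF 206,609.8913… + CHF 63,831.3574… = CHF 989,084.35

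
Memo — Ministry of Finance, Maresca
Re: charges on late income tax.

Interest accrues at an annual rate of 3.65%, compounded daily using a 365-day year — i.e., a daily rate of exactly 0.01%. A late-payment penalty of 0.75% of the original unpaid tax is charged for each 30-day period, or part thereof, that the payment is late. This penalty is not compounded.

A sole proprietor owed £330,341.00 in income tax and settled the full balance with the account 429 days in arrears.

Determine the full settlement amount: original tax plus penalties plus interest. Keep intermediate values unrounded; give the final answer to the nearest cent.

£381,983.63

Penalty periods: ⌈429/30⌉ = 15; penalty = 15 × 0.75% × £330,341.00 = £37,163.36…
Interest: £330,341.00 × ((1 + 0.0001)^429 − 1) = £330,341.00 × 0.04383127… = £14,479.2647…
Total = £330,341.00 + £37,163.3625 + £14,479.2647… = £381,983.63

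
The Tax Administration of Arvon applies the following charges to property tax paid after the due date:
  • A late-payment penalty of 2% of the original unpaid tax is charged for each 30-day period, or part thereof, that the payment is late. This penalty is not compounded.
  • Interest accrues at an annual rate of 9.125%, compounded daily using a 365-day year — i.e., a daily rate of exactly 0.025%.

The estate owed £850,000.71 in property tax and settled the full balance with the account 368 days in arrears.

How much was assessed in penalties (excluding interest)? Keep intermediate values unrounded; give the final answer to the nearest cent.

Penalty periods: ⌈368/30⌉ = 13; penalty = 13 × 2% × £850,000.71 = £221,000.18…

£221,000.18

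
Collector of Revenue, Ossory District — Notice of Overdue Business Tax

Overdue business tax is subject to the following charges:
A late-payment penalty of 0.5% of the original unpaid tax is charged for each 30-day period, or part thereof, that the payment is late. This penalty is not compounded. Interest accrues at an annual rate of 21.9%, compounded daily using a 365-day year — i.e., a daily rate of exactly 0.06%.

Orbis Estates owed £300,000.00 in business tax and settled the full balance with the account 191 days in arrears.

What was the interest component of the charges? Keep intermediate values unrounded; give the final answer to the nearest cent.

Interest: £300,000.00 × ((1 + 0.0006)^191 − 1) = £300,000.00 × 0.12138624… = £36,415.8718…

£36,415.87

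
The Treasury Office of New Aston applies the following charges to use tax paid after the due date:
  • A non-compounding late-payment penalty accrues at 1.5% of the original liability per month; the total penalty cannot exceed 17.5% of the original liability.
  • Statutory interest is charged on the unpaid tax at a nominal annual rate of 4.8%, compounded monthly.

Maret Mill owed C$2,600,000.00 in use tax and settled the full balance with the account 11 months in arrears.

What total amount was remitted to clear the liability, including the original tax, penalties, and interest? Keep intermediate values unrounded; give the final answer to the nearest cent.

C$3,145,715.68

Penalty: 11 × 1.5% × C$2,600,000.00 = C$429,000.00 (below the 17.5% cap of C$455,000.00)
Interest (4.8%/yr ÷ 12 = 0.4%/month): C$2,600,000.00 × ((1 + 0.004)^11 − 1) = C$116,715.6769…
Total = C$2,600,000.00 + C$429,000.0000 + C$116,715.6769… = C$3,145,715.68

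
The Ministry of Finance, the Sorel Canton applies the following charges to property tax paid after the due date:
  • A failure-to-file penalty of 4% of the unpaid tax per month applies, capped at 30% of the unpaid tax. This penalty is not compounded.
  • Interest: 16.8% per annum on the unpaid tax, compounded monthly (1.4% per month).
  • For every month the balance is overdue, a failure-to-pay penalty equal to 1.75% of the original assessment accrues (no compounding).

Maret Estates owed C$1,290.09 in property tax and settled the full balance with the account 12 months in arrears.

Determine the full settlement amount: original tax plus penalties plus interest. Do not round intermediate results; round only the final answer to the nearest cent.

C$2,182.26

Failure-to-file: 12 × 4% × C$1,290.09 = C$619.24…, capped at 30% × C$1,290.09 = C$387.03…
Failure-to-pay penalty: 12 × 1.75% × C$1,290.09 = C$270.92…
Interest: C$1,290.09 × ((1 + 0.014)^12 − 1) = C$1,290.09 × 0.1815591… = C$234.2276…
Total = C$1,290.09 + C$657.9459 + C$234.2276… = C$2,182.26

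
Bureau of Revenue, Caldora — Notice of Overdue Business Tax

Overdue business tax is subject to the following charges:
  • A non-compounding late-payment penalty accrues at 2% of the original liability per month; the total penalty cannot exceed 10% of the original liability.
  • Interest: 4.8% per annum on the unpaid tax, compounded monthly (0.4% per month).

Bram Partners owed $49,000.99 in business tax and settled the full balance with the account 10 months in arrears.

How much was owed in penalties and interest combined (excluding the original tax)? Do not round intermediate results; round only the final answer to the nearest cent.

$6,895.80

Penalty (uncapped): 10 × 2% × $49,000.99 = $9,800.20…; cap = 10% × $49,000.99 = $4,900.10… → penalty = $4,900.10…
Interest: $49,000.99 × ((1 + 0.004)^10 − 1) = $49,000.99 × 0.0407277… = $1,995.6993…
Penalties + interest = $4,900.0990 + $1,995.6993… = $6,895.80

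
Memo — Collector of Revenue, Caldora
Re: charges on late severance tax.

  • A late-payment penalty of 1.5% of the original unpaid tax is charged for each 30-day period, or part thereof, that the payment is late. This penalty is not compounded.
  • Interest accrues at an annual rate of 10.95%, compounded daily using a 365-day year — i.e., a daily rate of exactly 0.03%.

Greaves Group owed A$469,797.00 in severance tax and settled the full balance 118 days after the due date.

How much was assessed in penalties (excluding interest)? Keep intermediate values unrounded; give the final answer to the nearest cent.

A$28,187.82

Penalty periods: ⌈118/30⌉ = 4; penalty = 4 × 1.5% × A$469,797.00 = A$28,187.82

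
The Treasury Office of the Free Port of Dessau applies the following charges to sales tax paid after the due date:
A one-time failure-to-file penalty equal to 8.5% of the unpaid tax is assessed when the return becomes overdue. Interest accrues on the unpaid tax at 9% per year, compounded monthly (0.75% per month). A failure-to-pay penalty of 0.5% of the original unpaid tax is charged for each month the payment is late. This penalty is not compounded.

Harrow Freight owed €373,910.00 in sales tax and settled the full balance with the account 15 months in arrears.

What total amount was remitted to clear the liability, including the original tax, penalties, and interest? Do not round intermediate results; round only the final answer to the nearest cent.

Failure-to-file penalty: 8.5% × €373,910.00 = €31,782.35
Failure-to-pay penalty: 15 × 0.5% × €373,910.00 = €28,043.25
Interest: €373,910.00 × ((1 + 0.0075)^15 − 1) = €373,910.00 × 0.1186026… = €44,346.6960…
Total = €373,910.00 + €59,825.6000 + €44,346.6960… = €478,082.30

€478,082.30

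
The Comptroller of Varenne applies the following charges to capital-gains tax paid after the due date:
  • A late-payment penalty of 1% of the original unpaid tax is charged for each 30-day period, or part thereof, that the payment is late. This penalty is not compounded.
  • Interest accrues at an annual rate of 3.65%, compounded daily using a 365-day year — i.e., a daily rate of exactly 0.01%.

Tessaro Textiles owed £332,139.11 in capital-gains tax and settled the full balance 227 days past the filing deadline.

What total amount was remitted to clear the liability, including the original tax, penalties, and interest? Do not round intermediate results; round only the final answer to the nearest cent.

Penalty periods: ⌈227/30⌉ = 8; penalty = 8 × 1% × £332,139.11 = £26,571.13…
Interest: £332,139.11 × ((1 + 0.0001)^227 − 1) = £332,139.11 × 0.02295844… = £7,625.3974…
Total = £332,139.11 + £26,571.1288 + £7,625.3974… = £366,335.64

£366,335.64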